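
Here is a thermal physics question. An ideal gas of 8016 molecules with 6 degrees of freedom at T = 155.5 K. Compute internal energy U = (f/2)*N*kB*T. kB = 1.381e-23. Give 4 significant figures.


Step 1: f/2 = 6/2 = 3.0
Step 2: N*kB*T = 8016*1.381e-23*155.5 = 1.721e-17
Step 3: U = 3.0 * 1.721e-17 = 5.164e-17 J

5.164e-17


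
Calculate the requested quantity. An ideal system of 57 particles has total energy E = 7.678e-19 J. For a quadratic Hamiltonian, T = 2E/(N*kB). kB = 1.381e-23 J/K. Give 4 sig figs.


Step 1: Numerator = 2*E = 2*7.678e-19 = 1.536e-18 J
Step 2: Denominator = N*kB = 57*1.381e-23 = 7.872e-22
Step 3: T = 1.536e-18 / 7.872e-22 = 1951 K

1951


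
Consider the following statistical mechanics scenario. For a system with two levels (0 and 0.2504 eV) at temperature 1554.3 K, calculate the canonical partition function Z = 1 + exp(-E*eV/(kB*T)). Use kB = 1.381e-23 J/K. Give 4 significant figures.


Step 1: Compute beta*E = E*eV/(kB*T) = 0.2504*1.602e-19/(1.381e-23*1554.3) = 1.869
Step 2: exp(-beta*E) = exp(-1.869) = 0.1543
Step 3: Z = 1 + 0.1543 = 1.154

1.154


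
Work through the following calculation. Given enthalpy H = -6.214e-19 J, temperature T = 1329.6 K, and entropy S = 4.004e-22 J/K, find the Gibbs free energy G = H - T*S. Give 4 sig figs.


Step 1: T*S = 1329.6 * 4.004e-22 = 5.324e-19 J
Step 2: G = H - T*S = -6.214e-19 - 5.324e-19
Step 3: G = -1.154e-18 J

-1.154e-18


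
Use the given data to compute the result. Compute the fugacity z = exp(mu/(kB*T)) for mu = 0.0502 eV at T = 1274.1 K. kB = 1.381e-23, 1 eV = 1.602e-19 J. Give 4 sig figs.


Step 1: Convert mu to Joules: 0.0502*1.602e-19 = 8.042e-21 J
Step 2: kB*T = 1.381e-23*1274.1 = 1.76e-20 J
Step 3: mu/(kB*T) = 0.4571
Step 4: z = exp(0.4571) = 1.579

1.579


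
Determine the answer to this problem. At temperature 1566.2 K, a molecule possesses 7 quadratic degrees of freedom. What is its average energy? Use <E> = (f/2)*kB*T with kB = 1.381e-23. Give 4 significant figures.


Step 1: f/2 = 7/2 = 3.5
Step 2: kB*T = 1.381e-23 * 1566.2 = 2.163e-20
Step 3: <E> = 3.5 * 2.163e-20 = 7.57e-20 J

7.57e-20


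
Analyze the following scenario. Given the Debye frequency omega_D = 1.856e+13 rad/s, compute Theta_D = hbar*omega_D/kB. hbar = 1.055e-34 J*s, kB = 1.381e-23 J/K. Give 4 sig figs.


Step 1: hbar*omega_D = 1.055e-34 * 1.856e+13 = 1.958e-21 J
Step 2: Theta_D = 1.958e-21 / 1.381e-23
Step 3: Theta_D = 141.8 K

141.8


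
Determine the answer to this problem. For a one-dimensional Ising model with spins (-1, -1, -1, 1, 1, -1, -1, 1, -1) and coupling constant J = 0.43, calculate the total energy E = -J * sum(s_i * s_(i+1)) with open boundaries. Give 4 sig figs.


Step 1: Nearest-neighbor products: 1, 1, -1, 1, -1, 1, -1, -1
Step 2: Sum of products = 0
Step 3: E = -0.43 * 0 = 0

0


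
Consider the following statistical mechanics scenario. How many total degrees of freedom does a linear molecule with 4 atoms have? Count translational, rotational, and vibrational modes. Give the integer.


Step 1: Translational DOF = 3
Step 2: Rotational DOF (linear) = 2
Step 3: Vibrational DOF = 3*4 - 5 = 7
Step 4: Total = 3 + 2 + 7 = 12

12


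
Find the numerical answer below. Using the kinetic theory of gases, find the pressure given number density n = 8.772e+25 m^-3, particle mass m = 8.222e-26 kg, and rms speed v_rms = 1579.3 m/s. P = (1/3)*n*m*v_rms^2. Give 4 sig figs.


Step 1: v_rms^2 = 1579.3^2 = 2.494e+06
Step 2: n*m = 8.772e+25*8.222e-26 = 7.212
Step 3: P = (1/3)*7.212*2.494e+06 = 5.996e+06 Pa

5.996e+06


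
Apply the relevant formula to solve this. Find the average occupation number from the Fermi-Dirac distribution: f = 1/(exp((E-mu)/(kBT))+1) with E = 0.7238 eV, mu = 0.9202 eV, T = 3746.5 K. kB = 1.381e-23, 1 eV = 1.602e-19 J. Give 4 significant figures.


Step 1: (E - mu) = 0.7238 - 0.9202 = -0.1964 eV
Step 2: Convert: (E-mu)*eV = -3.146e-20 J
Step 3: x = (E-mu)*eV/(kB*T) = -0.6081
Step 4: f = 1/(exp(-0.6081)+1) = 0.6475

0.6475


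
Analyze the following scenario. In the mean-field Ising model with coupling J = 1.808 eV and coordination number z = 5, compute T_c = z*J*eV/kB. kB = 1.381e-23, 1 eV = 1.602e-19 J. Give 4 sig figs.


Step 1: z*J = 5*1.808 = 9.04 eV
Step 2: Convert to Joules: 9.04*1.602e-19 = 1.448e-18 J
Step 3: T_c = 1.448e-18 / 1.381e-23 = 1.049e+05 K

1.049e+05


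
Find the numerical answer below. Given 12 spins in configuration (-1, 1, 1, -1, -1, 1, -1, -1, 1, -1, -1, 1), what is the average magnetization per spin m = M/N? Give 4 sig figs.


Step 1: Count up spins (+1): 5, down spins (-1): 7
Step 2: Total magnetization M = 5 - 7 = -2
Step 3: m = M/N = -2/12 = -0.1667

-0.1667


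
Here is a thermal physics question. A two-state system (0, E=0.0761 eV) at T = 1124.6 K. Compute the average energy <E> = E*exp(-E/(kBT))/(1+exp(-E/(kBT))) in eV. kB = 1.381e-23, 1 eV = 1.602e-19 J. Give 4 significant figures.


Step 1: beta*E = 0.0761*1.602e-19/(1.381e-23*1124.6) = 0.785
Step 2: exp(-beta*E) = 0.4561
Step 3: <E> = 0.0761*0.4561/(1+0.4561) = 0.02384 eV

0.02384


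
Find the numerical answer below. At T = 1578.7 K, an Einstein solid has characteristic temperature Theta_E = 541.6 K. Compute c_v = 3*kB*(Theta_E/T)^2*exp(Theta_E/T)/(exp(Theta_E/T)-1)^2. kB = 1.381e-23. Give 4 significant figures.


Step 1: x = Theta_E/T = 541.6/1578.7 = 0.3431
Step 2: x^2 = 0.1177
Step 3: exp(x) = 1.409
Step 4: c_v = 3*1.381e-23*0.1177*1.409/(1.409-1)^2 = 4.103e-23

4.103e-23


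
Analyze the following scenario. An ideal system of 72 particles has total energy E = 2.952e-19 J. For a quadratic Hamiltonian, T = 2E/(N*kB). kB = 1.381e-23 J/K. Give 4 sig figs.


Step 1: Numerator = 2*E = 2*2.952e-19 = 5.904e-19 J
Step 2: Denominator = N*kB = 72*1.381e-23 = 9.943e-22
Step 3: T = 5.904e-19 / 9.943e-22 = 593.8 K

593.8


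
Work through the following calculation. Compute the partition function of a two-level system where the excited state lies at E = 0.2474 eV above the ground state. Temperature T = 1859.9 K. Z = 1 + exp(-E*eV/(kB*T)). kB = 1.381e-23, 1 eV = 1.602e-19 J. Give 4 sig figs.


Step 1: Compute beta*E = E*eV/(kB*T) = 0.2474*1.602e-19/(1.381e-23*1859.9) = 1.543
Step 2: exp(-beta*E) = exp(-1.543) = 0.2137
Step 3: Z = 1 + 0.2137 = 1.214

1.214


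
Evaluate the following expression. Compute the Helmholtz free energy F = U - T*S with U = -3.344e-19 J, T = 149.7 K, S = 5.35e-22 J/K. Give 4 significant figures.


Step 1: T*S = 149.7 * 5.35e-22 = 8.009e-20 J
Step 2: F = U - T*S = -3.344e-19 - 8.009e-20
Step 3: F = -4.145e-19 J

-4.145e-19


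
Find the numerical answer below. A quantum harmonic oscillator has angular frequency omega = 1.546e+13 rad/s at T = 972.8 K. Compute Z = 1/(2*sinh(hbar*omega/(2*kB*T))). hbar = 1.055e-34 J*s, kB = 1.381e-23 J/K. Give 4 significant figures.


Step 1: Compute x = hbar*omega/(kB*T) = 1.055e-34*1.546e+13/(1.381e-23*972.8) = 0.1214
Step 2: x/2 = 0.0607
Step 3: sinh(x/2) = 0.06074
Step 4: Z = 1/(2*0.06074) = 8.232

8.232


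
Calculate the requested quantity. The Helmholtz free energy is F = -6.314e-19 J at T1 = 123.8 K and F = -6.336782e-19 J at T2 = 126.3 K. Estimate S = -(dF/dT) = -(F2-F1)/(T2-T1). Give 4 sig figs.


Step 1: dF = F2 - F1 = -6.336782e-19 - (-6.314e-19) = -2.2782e-21 J
Step 2: dT = T2 - T1 = 126.3 - 123.8 = 2.5 K
Step 3: S = -dF/dT = -(-2.2782e-21)/2.5 = 9.113e-22 J/K

9.113e-22


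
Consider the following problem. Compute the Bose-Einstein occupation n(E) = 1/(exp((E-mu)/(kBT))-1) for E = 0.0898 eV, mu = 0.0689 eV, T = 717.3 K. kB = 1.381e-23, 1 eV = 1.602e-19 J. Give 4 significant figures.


Step 1: (E - mu) = 0.0209 eV
Step 2: x = (E-mu)*eV/(kB*T) = 0.0209*1.602e-19/(1.381e-23*717.3) = 0.338
Step 3: exp(x) = 1.402
Step 4: n = 1/(exp(x)-1) = 2.487

2.487


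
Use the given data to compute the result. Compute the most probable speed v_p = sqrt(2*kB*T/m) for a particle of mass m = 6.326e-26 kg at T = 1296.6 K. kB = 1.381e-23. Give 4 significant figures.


Step 1: Numerator = 2*kB*T = 2*1.381e-23*1296.6 = 3.581e-20
Step 2: Ratio = 3.581e-20 / 6.326e-26 = 5.661e+05
Step 3: v_p = sqrt(5.661e+05) = 752.4 m/s

752.4


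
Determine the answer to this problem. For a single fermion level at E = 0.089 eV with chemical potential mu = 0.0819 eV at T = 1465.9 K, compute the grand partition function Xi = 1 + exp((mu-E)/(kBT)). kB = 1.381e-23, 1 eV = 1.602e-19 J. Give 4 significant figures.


Step 1: (mu - E) = 0.0819 - 0.089 = -0.0071 eV
Step 2: x = (mu-E)*eV/(kB*T) = -0.0071*1.602e-19/(1.381e-23*1465.9) = -0.05619
Step 3: exp(x) = 0.9454
Step 4: Xi = 1 + 0.9454 = 1.945

1.945


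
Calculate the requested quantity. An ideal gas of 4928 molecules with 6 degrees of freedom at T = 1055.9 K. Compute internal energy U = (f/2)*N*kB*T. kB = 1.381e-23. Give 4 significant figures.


Step 1: f/2 = 6/2 = 3.0
Step 2: N*kB*T = 4928*1.381e-23*1055.9 = 7.186e-17
Step 3: U = 3.0 * 7.186e-17 = 2.156e-16 J

2.156e-16


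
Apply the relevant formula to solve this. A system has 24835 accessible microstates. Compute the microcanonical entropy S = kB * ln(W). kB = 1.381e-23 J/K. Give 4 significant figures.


Step 1: ln(W) = ln(24835) = 10.12
Step 2: S = kB * ln(W) = 1.381e-23 * 10.12
Step 3: S = 1.398e-22 J/K

1.398e-22


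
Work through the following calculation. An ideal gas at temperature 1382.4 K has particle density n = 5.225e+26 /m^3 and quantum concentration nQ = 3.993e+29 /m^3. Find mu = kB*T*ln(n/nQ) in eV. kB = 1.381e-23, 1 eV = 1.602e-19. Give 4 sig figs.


Step 1: n/nQ = 5.225e+26/3.993e+29 = 0.001309
Step 2: ln(n/nQ) = -6.639
Step 3: mu = kB*T*ln(n/nQ) = 1.909e-20*-6.639 = -1.267e-19 J
Step 4: Convert to eV: -1.267e-19/1.602e-19 = -0.7911 eV

-0.7911


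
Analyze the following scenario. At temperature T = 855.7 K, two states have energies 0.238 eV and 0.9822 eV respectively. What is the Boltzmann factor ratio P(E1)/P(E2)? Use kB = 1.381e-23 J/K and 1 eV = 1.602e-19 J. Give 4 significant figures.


Step 1: Compute energy difference dE = E1 - E2 = 0.238 - 0.9822 = -0.7442 eV
Step 2: Convert to Joules: dE_J = -0.7442 * 1.602e-19 = -1.192e-19 J
Step 3: Compute exponent = -dE_J / (kB * T) = -(-1.192e-19) / (1.381e-23 * 855.7) = 10.09
Step 4: P(E1)/P(E2) = exp(10.09) = 2.407e+04

2.407e+04


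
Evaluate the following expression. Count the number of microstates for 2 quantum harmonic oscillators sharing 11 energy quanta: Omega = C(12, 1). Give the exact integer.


Step 1: Use binomial coefficient C(12, 1)
Step 2: Numerator = 12! / 11!
Step 3: Denominator = 1!
Step 4: Omega = 12

12


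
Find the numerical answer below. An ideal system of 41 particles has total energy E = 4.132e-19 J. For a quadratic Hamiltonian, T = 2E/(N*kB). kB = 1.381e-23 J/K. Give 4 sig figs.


Step 1: Numerator = 2*E = 2*4.132e-19 = 8.264e-19 J
Step 2: Denominator = N*kB = 41*1.381e-23 = 5.662e-22
Step 3: T = 8.264e-19 / 5.662e-22 = 1460 K

1460


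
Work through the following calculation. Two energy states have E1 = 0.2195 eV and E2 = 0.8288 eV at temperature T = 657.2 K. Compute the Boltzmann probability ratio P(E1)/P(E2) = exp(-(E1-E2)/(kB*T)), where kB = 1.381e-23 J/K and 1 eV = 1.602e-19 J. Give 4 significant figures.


Step 1: Compute energy difference dE = E1 - E2 = 0.2195 - 0.8288 = -0.6093 eV
Step 2: Convert to Joules: dE_J = -0.6093 * 1.602e-19 = -9.761e-20 J
Step 3: Compute exponent = -dE_J / (kB * T) = -(-9.761e-20) / (1.381e-23 * 657.2) = 10.75
Step 4: P(E1)/P(E2) = exp(10.75) = 4.685e+04

4.685e+04


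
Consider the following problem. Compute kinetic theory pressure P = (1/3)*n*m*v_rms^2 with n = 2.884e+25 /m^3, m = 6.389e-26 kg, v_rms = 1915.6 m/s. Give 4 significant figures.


Step 1: v_rms^2 = 1915.6^2 = 3.67e+06
Step 2: n*m = 2.884e+25*6.389e-26 = 1.843
Step 3: P = (1/3)*1.843*3.67e+06 = 2.254e+06 Pa

2.254e+06


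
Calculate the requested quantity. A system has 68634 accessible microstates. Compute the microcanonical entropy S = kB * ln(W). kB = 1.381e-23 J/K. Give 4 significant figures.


Step 1: ln(W) = ln(68634) = 11.14
Step 2: S = kB * ln(W) = 1.381e-23 * 11.14
Step 3: S = 1.538e-22 J/K

1.538e-22


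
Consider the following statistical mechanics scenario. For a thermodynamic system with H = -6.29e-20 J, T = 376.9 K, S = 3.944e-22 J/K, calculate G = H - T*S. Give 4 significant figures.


Step 1: T*S = 376.9 * 3.944e-22 = 1.486e-19 J
Step 2: G = H - T*S = -6.29e-20 - 1.486e-19
Step 3: G = -2.115e-19 J

-2.115e-19


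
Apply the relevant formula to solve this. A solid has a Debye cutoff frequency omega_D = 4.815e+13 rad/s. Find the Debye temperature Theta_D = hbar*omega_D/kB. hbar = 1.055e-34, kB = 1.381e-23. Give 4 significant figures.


Step 1: hbar*omega_D = 1.055e-34 * 4.815e+13 = 5.08e-21 J
Step 2: Theta_D = 5.08e-21 / 1.381e-23
Step 3: Theta_D = 367.8 K

367.8


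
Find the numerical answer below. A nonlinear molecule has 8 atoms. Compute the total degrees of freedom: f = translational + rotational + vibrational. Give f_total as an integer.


Step 1: Translational DOF = 3
Step 2: Rotational DOF (nonlinear) = 3
Step 3: Vibrational DOF = 3*8 - 6 = 18
Step 4: Total = 3 + 3 + 18 = 24

24


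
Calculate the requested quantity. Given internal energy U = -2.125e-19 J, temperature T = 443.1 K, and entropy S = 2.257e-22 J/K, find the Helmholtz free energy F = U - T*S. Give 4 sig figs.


Step 1: T*S = 443.1 * 2.257e-22 = 1e-19 J
Step 2: F = U - T*S = -2.125e-19 - 1e-19
Step 3: F = -3.125e-19 J

-3.125e-19


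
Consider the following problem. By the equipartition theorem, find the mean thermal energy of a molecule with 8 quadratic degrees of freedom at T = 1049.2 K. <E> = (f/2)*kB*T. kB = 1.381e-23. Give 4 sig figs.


Step 1: f/2 = 8/2 = 4
Step 2: kB*T = 1.381e-23 * 1049.2 = 1.449e-20
Step 3: <E> = 4 * 1.449e-20 = 5.796e-20 J

5.796e-20


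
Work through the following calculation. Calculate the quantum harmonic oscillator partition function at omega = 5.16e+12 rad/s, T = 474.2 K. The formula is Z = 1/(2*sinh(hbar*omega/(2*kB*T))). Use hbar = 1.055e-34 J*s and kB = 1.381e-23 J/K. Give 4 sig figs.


Step 1: Compute x = hbar*omega/(kB*T) = 1.055e-34*5.16e+12/(1.381e-23*474.2) = 0.08313
Step 2: x/2 = 0.04156
Step 3: sinh(x/2) = 0.04158
Step 4: Z = 1/(2*0.04158) = 12.03

12.03


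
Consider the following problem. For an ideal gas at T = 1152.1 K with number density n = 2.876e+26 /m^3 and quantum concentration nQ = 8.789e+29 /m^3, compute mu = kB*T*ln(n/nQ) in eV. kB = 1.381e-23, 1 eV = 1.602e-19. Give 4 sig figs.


Step 1: n/nQ = 2.876e+26/8.789e+29 = 0.0003272
Step 2: ln(n/nQ) = -8.025
Step 3: mu = kB*T*ln(n/nQ) = 1.591e-20*-8.025 = -1.277e-19 J
Step 4: Convert to eV: -1.277e-19/1.602e-19 = -0.797 eV

-0.797


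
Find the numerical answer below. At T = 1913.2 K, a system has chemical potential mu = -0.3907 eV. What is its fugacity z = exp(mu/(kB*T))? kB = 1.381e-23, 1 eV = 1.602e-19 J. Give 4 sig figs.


Step 1: Convert mu to Joules: -0.3907*1.602e-19 = -6.259e-20 J
Step 2: kB*T = 1.381e-23*1913.2 = 2.642e-20 J
Step 3: mu/(kB*T) = -2.369
Step 4: z = exp(-2.369) = 0.09358

0.09358


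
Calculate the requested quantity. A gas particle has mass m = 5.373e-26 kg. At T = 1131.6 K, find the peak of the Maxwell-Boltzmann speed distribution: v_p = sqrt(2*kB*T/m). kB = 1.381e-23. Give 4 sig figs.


Step 1: Numerator = 2*kB*T = 2*1.381e-23*1131.6 = 3.125e-20
Step 2: Ratio = 3.125e-20 / 5.373e-26 = 5.817e+05
Step 3: v_p = sqrt(5.817e+05) = 762.7 m/s

762.7


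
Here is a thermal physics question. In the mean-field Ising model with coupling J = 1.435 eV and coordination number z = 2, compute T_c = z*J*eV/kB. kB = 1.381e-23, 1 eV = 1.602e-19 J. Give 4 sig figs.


Step 1: z*J = 2*1.435 = 2.87 eV
Step 2: Convert to Joules: 2.87*1.602e-19 = 4.598e-19 J
Step 3: T_c = 4.598e-19 / 1.381e-23 = 3.329e+04 K

3.329e+04


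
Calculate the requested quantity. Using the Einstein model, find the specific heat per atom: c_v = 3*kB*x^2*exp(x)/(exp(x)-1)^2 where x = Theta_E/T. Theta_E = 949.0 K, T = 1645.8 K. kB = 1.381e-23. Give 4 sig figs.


Step 1: x = Theta_E/T = 949.0/1645.8 = 0.5766
Step 2: x^2 = 0.3325
Step 3: exp(x) = 1.78
Step 4: c_v = 3*1.381e-23*0.3325*1.78/(1.78-1)^2 = 4.03e-23

4.03e-23


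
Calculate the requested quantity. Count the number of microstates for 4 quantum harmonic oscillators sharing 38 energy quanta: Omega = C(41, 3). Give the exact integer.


Step 1: Use binomial coefficient C(41, 3)
Step 2: Numerator = 41! / 38!
Step 3: Denominator = 3!
Step 4: Omega = 10660

10660


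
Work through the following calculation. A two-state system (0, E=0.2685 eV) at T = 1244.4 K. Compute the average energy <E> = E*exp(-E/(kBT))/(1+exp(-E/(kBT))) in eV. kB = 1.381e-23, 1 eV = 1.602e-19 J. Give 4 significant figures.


Step 1: beta*E = 0.2685*1.602e-19/(1.381e-23*1244.4) = 2.503
Step 2: exp(-beta*E) = 0.08184
Step 3: <E> = 0.2685*0.08184/(1+0.08184) = 0.02031 eV

0.02031


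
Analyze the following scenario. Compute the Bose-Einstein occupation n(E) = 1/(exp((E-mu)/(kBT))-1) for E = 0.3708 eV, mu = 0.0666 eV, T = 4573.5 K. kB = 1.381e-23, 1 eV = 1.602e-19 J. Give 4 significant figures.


Step 1: (E - mu) = 0.3042 eV
Step 2: x = (E-mu)*eV/(kB*T) = 0.3042*1.602e-19/(1.381e-23*4573.5) = 0.7716
Step 3: exp(x) = 2.163
Step 4: n = 1/(exp(x)-1) = 0.8597

0.8597


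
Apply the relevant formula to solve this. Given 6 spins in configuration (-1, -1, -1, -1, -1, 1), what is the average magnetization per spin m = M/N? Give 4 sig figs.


Step 1: Count up spins (+1): 1, down spins (-1): 5
Step 2: Total magnetization M = 1 - 5 = -4
Step 3: m = M/N = -4/6 = -0.6667

-0.6667


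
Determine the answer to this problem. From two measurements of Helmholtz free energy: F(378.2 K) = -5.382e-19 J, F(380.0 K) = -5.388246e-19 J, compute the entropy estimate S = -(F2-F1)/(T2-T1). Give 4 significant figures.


Step 1: dF = F2 - F1 = -5.388246e-19 - (-5.382e-19) = -6.246e-22 J
Step 2: dT = T2 - T1 = 380.0 - 378.2 = 1.8 K
Step 3: S = -dF/dT = -(-6.246e-22)/1.8 = 3.47e-22 J/K

3.47e-22


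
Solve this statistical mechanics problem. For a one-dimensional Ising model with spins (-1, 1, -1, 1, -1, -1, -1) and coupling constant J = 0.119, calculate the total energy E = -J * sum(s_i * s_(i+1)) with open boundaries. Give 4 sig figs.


Step 1: Nearest-neighbor products: -1, -1, -1, -1, 1, 1
Step 2: Sum of products = -2
Step 3: E = -0.119 * -2 = 0.238

0.238


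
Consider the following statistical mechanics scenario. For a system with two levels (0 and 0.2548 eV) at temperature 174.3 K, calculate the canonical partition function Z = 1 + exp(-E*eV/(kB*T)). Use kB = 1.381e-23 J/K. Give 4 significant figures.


Step 1: Compute beta*E = E*eV/(kB*T) = 0.2548*1.602e-19/(1.381e-23*174.3) = 16.96
Step 2: exp(-beta*E) = exp(-16.96) = 4.318e-08
Step 3: Z = 1 + 4.318e-08 = 1

1


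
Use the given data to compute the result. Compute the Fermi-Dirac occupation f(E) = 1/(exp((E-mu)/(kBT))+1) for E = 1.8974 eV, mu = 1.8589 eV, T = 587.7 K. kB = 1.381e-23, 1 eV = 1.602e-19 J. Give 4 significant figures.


Step 1: (E - mu) = 1.8974 - 1.8589 = 0.0385 eV
Step 2: Convert: (E-mu)*eV = 6.168e-21 J
Step 3: x = (E-mu)*eV/(kB*T) = 0.7599
Step 4: f = 1/(exp(0.7599)+1) = 0.3187

0.3187


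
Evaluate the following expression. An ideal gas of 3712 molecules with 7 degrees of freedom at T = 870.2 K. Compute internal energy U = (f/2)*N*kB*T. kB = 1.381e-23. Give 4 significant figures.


Step 1: f/2 = 7/2 = 3.5
Step 2: N*kB*T = 3712*1.381e-23*870.2 = 4.461e-17
Step 3: U = 3.5 * 4.461e-17 = 1.561e-16 J

1.561e-16


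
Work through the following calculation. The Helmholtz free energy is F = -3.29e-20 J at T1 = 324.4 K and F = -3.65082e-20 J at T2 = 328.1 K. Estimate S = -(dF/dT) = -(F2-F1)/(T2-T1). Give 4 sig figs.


Step 1: dF = F2 - F1 = -3.65082e-20 - (-3.29e-20) = -3.6082e-21 J
Step 2: dT = T2 - T1 = 328.1 - 324.4 = 3.7 K
Step 3: S = -dF/dT = -(-3.6082e-21)/3.7 = 9.752e-22 J/K

9.752e-22


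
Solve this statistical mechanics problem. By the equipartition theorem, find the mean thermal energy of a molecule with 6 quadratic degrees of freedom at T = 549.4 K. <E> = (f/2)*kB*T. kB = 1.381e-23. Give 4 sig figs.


Step 1: f/2 = 6/2 = 3
Step 2: kB*T = 1.381e-23 * 549.4 = 7.587e-21
Step 3: <E> = 3 * 7.587e-21 = 2.276e-20 J

2.276e-20


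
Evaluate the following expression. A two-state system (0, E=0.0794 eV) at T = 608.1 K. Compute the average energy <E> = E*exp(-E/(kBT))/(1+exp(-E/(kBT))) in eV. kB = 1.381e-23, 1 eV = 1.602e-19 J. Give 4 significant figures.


Step 1: beta*E = 0.0794*1.602e-19/(1.381e-23*608.1) = 1.515
Step 2: exp(-beta*E) = 0.2199
Step 3: <E> = 0.0794*0.2199/(1+0.2199) = 0.01431 eV

0.01431


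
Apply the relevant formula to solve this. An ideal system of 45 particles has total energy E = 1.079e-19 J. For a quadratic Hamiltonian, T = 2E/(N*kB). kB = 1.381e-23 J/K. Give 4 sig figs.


Step 1: Numerator = 2*E = 2*1.079e-19 = 2.158e-19 J
Step 2: Denominator = N*kB = 45*1.381e-23 = 6.215e-22
Step 3: T = 2.158e-19 / 6.215e-22 = 347.3 K

347.3


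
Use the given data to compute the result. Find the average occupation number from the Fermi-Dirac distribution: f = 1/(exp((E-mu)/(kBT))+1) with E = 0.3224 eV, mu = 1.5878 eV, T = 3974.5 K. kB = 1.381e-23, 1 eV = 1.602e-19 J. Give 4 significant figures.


Step 1: (E - mu) = 0.3224 - 1.5878 = -1.265 eV
Step 2: Convert: (E-mu)*eV = -2.027e-19 J
Step 3: x = (E-mu)*eV/(kB*T) = -3.693
Step 4: f = 1/(exp(-3.693)+1) = 0.9757

0.9757


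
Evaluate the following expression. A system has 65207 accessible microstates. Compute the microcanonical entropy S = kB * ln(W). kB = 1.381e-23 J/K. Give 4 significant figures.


Step 1: ln(W) = ln(65207) = 11.09
Step 2: S = kB * ln(W) = 1.381e-23 * 11.09
Step 3: S = 1.531e-22 J/K

1.531e-22


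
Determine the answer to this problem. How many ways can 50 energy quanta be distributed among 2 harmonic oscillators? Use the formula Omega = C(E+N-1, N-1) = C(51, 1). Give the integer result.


Step 1: Use binomial coefficient C(51, 1)
Step 2: Numerator = 51! / 50!
Step 3: Denominator = 1!
Step 4: Omega = 51

51


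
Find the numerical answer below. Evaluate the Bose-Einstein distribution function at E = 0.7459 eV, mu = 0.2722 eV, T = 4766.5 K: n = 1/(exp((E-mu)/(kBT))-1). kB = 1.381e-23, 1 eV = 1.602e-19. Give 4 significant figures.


Step 1: (E - mu) = 0.4737 eV
Step 2: x = (E-mu)*eV/(kB*T) = 0.4737*1.602e-19/(1.381e-23*4766.5) = 1.153
Step 3: exp(x) = 3.167
Step 4: n = 1/(exp(x)-1) = 0.4614

0.4614


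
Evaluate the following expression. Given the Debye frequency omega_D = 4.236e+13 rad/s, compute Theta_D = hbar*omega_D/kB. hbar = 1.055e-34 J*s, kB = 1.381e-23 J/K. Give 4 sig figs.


Step 1: hbar*omega_D = 1.055e-34 * 4.236e+13 = 4.469e-21 J
Step 2: Theta_D = 4.469e-21 / 1.381e-23
Step 3: Theta_D = 323.6 K

323.6


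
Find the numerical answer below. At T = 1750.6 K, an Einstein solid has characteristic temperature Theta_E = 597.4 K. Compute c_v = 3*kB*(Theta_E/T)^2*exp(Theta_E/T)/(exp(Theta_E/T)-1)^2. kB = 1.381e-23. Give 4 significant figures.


Step 1: x = Theta_E/T = 597.4/1750.6 = 0.3413
Step 2: x^2 = 0.1165
Step 3: exp(x) = 1.407
Step 4: c_v = 3*1.381e-23*0.1165*1.407/(1.407-1)^2 = 4.103e-23

4.103e-23


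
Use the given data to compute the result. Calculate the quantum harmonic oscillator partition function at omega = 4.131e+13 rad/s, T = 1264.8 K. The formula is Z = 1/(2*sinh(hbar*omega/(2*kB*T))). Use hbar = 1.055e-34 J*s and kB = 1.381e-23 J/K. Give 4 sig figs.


Step 1: Compute x = hbar*omega/(kB*T) = 1.055e-34*4.131e+13/(1.381e-23*1264.8) = 0.2495
Step 2: x/2 = 0.1248
Step 3: sinh(x/2) = 0.1251
Step 4: Z = 1/(2*0.1251) = 3.997

3.997


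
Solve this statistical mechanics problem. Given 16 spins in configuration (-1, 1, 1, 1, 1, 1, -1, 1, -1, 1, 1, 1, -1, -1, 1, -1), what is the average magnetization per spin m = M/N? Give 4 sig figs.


Step 1: Count up spins (+1): 10, down spins (-1): 6
Step 2: Total magnetization M = 10 - 6 = 4
Step 3: m = M/N = 4/16 = 0.25

0.25


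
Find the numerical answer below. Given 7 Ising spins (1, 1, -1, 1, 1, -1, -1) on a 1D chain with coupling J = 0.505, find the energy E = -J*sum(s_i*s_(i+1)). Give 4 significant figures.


Step 1: Nearest-neighbor products: 1, -1, -1, 1, -1, 1
Step 2: Sum of products = 0
Step 3: E = -0.505 * 0 = 0

0


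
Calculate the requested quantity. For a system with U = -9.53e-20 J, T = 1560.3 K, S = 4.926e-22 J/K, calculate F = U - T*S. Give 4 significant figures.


Step 1: T*S = 1560.3 * 4.926e-22 = 7.686e-19 J
Step 2: F = U - T*S = -9.53e-20 - 7.686e-19
Step 3: F = -8.639e-19 J

-8.639e-19


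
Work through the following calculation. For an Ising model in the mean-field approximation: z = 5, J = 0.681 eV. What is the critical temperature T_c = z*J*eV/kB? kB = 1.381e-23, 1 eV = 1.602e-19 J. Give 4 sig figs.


Step 1: z*J = 5*0.681 = 3.405 eV
Step 2: Convert to Joules: 3.405*1.602e-19 = 5.455e-19 J
Step 3: T_c = 5.455e-19 / 1.381e-23 = 3.95e+04 K

3.95e+04


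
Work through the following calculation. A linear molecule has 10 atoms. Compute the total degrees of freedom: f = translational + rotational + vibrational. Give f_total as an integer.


Step 1: Translational DOF = 3
Step 2: Rotational DOF (linear) = 2
Step 3: Vibrational DOF = 3*10 - 5 = 25
Step 4: Total = 3 + 2 + 25 = 30

30


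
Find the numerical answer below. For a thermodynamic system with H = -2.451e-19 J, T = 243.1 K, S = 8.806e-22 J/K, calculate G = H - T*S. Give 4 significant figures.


Step 1: T*S = 243.1 * 8.806e-22 = 2.141e-19 J
Step 2: G = H - T*S = -2.451e-19 - 2.141e-19
Step 3: G = -4.592e-19 J

-4.592e-19


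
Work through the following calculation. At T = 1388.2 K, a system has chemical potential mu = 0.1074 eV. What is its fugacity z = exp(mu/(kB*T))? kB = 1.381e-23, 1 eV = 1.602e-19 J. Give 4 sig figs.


Step 1: Convert mu to Joules: 0.1074*1.602e-19 = 1.721e-20 J
Step 2: kB*T = 1.381e-23*1388.2 = 1.917e-20 J
Step 3: mu/(kB*T) = 0.8975
Step 4: z = exp(0.8975) = 2.453

2.453


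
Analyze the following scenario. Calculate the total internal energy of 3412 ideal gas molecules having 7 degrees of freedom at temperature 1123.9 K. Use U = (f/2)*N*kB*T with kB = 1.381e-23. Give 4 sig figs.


Step 1: f/2 = 7/2 = 3.5
Step 2: N*kB*T = 3412*1.381e-23*1123.9 = 5.296e-17
Step 3: U = 3.5 * 5.296e-17 = 1.854e-16 J

1.854e-16


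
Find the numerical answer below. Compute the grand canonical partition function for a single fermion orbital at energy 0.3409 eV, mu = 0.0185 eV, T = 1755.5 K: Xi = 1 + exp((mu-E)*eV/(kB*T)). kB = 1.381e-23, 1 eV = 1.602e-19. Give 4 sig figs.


Step 1: (mu - E) = 0.0185 - 0.3409 = -0.3224 eV
Step 2: x = (mu-E)*eV/(kB*T) = -0.3224*1.602e-19/(1.381e-23*1755.5) = -2.13
Step 3: exp(x) = 0.1188
Step 4: Xi = 1 + 0.1188 = 1.119

1.119


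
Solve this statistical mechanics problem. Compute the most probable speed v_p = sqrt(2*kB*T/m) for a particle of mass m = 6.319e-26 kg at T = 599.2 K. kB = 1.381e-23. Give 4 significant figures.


Step 1: Numerator = 2*kB*T = 2*1.381e-23*599.2 = 1.655e-20
Step 2: Ratio = 1.655e-20 / 6.319e-26 = 2.619e+05
Step 3: v_p = sqrt(2.619e+05) = 511.8 m/s

511.8


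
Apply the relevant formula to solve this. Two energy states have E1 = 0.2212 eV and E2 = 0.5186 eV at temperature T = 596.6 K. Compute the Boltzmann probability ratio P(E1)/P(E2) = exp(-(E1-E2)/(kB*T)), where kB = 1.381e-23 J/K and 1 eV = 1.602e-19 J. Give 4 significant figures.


Step 1: Compute energy difference dE = E1 - E2 = 0.2212 - 0.5186 = -0.2974 eV
Step 2: Convert to Joules: dE_J = -0.2974 * 1.602e-19 = -4.764e-20 J
Step 3: Compute exponent = -dE_J / (kB * T) = -(-4.764e-20) / (1.381e-23 * 596.6) = 5.783
Step 4: P(E1)/P(E2) = exp(5.783) = 324.6

324.6


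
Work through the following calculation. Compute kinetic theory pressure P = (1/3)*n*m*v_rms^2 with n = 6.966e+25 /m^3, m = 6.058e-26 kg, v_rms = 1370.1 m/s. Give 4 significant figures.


Step 1: v_rms^2 = 1370.1^2 = 1.877e+06
Step 2: n*m = 6.966e+25*6.058e-26 = 4.22
Step 3: P = (1/3)*4.22*1.877e+06 = 2.641e+06 Pa

2.641e+06


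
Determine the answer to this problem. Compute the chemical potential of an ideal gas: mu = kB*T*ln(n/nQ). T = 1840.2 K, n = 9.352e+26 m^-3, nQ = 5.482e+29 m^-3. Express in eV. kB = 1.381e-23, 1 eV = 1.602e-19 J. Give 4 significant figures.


Step 1: n/nQ = 9.352e+26/5.482e+29 = 0.001706
Step 2: ln(n/nQ) = -6.374
Step 3: mu = kB*T*ln(n/nQ) = 2.541e-20*-6.374 = -1.62e-19 J
Step 4: Convert to eV: -1.62e-19/1.602e-19 = -1.011 eV

-1.011


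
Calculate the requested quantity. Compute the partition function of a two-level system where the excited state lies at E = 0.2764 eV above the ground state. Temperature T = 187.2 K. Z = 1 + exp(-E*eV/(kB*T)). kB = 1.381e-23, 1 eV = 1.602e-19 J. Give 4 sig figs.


Step 1: Compute beta*E = E*eV/(kB*T) = 0.2764*1.602e-19/(1.381e-23*187.2) = 17.13
Step 2: exp(-beta*E) = exp(-17.13) = 3.643e-08
Step 3: Z = 1 + 3.643e-08 = 1

1


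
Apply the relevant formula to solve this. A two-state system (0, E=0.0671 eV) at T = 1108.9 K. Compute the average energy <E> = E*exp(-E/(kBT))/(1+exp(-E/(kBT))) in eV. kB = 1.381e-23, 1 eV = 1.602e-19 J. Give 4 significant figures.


Step 1: beta*E = 0.0671*1.602e-19/(1.381e-23*1108.9) = 0.7019
Step 2: exp(-beta*E) = 0.4956
Step 3: <E> = 0.0671*0.4956/(1+0.4956) = 0.02224 eV

0.02224


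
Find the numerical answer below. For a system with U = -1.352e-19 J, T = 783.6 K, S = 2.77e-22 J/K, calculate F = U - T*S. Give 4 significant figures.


Step 1: T*S = 783.6 * 2.77e-22 = 2.171e-19 J
Step 2: F = U - T*S = -1.352e-19 - 2.171e-19
Step 3: F = -3.523e-19 J

-3.523e-19


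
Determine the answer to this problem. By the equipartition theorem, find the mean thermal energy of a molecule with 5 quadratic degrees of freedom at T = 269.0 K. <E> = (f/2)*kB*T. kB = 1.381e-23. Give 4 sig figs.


Step 1: f/2 = 5/2 = 2.5
Step 2: kB*T = 1.381e-23 * 269.0 = 3.715e-21
Step 3: <E> = 2.5 * 3.715e-21 = 9.287e-21 J

9.287e-21


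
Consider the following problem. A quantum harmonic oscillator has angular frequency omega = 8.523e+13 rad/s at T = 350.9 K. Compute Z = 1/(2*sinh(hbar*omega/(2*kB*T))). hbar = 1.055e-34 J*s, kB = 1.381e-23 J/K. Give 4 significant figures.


Step 1: Compute x = hbar*omega/(kB*T) = 1.055e-34*8.523e+13/(1.381e-23*350.9) = 1.856
Step 2: x/2 = 0.9278
Step 3: sinh(x/2) = 1.067
Step 4: Z = 1/(2*1.067) = 0.4687

0.4687


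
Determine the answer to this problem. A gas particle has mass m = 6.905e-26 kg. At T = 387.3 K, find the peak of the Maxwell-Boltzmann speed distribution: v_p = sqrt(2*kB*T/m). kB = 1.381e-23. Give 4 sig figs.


Step 1: Numerator = 2*kB*T = 2*1.381e-23*387.3 = 1.07e-20
Step 2: Ratio = 1.07e-20 / 6.905e-26 = 1.549e+05
Step 3: v_p = sqrt(1.549e+05) = 393.6 m/s

393.6


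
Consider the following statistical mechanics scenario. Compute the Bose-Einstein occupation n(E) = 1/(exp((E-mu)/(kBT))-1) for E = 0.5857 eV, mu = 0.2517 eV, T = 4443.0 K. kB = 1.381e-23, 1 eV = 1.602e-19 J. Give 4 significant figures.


Step 1: (E - mu) = 0.334 eV
Step 2: x = (E-mu)*eV/(kB*T) = 0.334*1.602e-19/(1.381e-23*4443.0) = 0.872
Step 3: exp(x) = 2.392
Step 4: n = 1/(exp(x)-1) = 0.7185

0.7185


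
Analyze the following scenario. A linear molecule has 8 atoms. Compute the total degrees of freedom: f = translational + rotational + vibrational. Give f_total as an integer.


Step 1: Translational DOF = 3
Step 2: Rotational DOF (linear) = 2
Step 3: Vibrational DOF = 3*8 - 5 = 19
Step 4: Total = 3 + 2 + 19 = 24

24


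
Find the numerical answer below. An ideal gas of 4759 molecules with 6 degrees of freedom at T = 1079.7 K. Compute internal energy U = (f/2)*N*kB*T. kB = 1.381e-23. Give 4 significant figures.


Step 1: f/2 = 6/2 = 3.0
Step 2: N*kB*T = 4759*1.381e-23*1079.7 = 7.096e-17
Step 3: U = 3.0 * 7.096e-17 = 2.129e-16 J

2.129e-16


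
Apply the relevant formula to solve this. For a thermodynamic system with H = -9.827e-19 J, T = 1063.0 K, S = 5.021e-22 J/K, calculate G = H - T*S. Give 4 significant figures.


Step 1: T*S = 1063.0 * 5.021e-22 = 5.337e-19 J
Step 2: G = H - T*S = -9.827e-19 - 5.337e-19
Step 3: G = -1.516e-18 J

-1.516e-18


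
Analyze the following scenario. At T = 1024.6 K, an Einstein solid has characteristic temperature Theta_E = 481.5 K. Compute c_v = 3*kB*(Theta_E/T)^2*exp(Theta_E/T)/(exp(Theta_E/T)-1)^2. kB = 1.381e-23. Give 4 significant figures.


Step 1: x = Theta_E/T = 481.5/1024.6 = 0.4699
Step 2: x^2 = 0.2208
Step 3: exp(x) = 1.6
Step 4: c_v = 3*1.381e-23*0.2208*1.6/(1.6-1)^2 = 4.068e-23

4.068e-23


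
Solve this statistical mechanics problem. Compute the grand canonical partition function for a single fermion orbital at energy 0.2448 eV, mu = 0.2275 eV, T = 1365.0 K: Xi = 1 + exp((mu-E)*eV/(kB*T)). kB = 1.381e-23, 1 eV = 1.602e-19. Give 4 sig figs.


Step 1: (mu - E) = 0.2275 - 0.2448 = -0.0173 eV
Step 2: x = (mu-E)*eV/(kB*T) = -0.0173*1.602e-19/(1.381e-23*1365.0) = -0.147
Step 3: exp(x) = 0.8633
Step 4: Xi = 1 + 0.8633 = 1.863

1.863


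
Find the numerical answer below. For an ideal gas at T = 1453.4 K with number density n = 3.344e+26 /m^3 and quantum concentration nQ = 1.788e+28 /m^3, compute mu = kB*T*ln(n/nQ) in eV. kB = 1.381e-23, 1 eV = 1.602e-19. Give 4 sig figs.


Step 1: n/nQ = 3.344e+26/1.788e+28 = 0.0187
Step 2: ln(n/nQ) = -3.979
Step 3: mu = kB*T*ln(n/nQ) = 2.007e-20*-3.979 = -7.987e-20 J
Step 4: Convert to eV: -7.987e-20/1.602e-19 = -0.4985 eV

-0.4985


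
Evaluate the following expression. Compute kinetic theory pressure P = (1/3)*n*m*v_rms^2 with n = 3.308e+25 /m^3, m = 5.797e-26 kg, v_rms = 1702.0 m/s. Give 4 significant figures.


Step 1: v_rms^2 = 1702.0^2 = 2.897e+06
Step 2: n*m = 3.308e+25*5.797e-26 = 1.918
Step 3: P = (1/3)*1.918*2.897e+06 = 1.852e+06 Pa

1.852e+06


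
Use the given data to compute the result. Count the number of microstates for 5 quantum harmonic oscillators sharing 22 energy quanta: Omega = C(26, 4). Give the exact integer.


Step 1: Use binomial coefficient C(26, 4)
Step 2: Numerator = 26! / 22!
Step 3: Denominator = 4!
Step 4: Omega = 14950

14950


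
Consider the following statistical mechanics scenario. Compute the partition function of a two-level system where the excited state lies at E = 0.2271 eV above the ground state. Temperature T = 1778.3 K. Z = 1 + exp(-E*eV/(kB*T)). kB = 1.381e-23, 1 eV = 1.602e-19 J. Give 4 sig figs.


Step 1: Compute beta*E = E*eV/(kB*T) = 0.2271*1.602e-19/(1.381e-23*1778.3) = 1.481
Step 2: exp(-beta*E) = exp(-1.481) = 0.2273
Step 3: Z = 1 + 0.2273 = 1.227

1.227


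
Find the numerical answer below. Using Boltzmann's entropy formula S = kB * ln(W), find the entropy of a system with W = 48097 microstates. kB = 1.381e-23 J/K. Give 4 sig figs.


Step 1: ln(W) = ln(48097) = 10.78
Step 2: S = kB * ln(W) = 1.381e-23 * 10.78
Step 3: S = 1.489e-22 J/K

1.489e-22


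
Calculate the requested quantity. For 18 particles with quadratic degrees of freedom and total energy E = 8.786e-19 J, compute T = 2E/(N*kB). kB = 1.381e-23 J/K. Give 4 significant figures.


Step 1: Numerator = 2*E = 2*8.786e-19 = 1.757e-18 J
Step 2: Denominator = N*kB = 18*1.381e-23 = 2.486e-22
Step 3: T = 1.757e-18 / 2.486e-22 = 7069 K

7069


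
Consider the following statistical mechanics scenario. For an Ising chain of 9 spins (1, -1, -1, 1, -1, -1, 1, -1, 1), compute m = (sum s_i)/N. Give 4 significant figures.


Step 1: Count up spins (+1): 4, down spins (-1): 5
Step 2: Total magnetization M = 4 - 5 = -1
Step 3: m = M/N = -1/9 = -0.1111

-0.1111


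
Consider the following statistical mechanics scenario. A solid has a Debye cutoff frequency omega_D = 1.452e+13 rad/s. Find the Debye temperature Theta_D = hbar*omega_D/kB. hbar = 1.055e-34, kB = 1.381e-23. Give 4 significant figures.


Step 1: hbar*omega_D = 1.055e-34 * 1.452e+13 = 1.532e-21 J
Step 2: Theta_D = 1.532e-21 / 1.381e-23
Step 3: Theta_D = 110.9 K

110.9


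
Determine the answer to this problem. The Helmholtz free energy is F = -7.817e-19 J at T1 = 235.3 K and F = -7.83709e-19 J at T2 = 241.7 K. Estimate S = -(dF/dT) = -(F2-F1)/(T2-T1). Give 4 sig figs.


Step 1: dF = F2 - F1 = -7.83709e-19 - (-7.817e-19) = -2.009e-21 J
Step 2: dT = T2 - T1 = 241.7 - 235.3 = 6.4 K
Step 3: S = -dF/dT = -(-2.009e-21)/6.4 = 3.139e-22 J/K

3.139e-22


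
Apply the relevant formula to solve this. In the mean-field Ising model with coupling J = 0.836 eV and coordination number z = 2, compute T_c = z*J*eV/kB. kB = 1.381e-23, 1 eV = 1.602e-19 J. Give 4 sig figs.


Step 1: z*J = 2*0.836 = 1.672 eV
Step 2: Convert to Joules: 1.672*1.602e-19 = 2.679e-19 J
Step 3: T_c = 2.679e-19 / 1.381e-23 = 1.94e+04 K

1.94e+04


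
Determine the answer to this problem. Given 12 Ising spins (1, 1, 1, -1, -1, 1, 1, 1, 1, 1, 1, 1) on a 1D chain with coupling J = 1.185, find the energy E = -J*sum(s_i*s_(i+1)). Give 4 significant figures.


Step 1: Nearest-neighbor products: 1, 1, -1, 1, -1, 1, 1, 1, 1, 1, 1
Step 2: Sum of products = 7
Step 3: E = -1.185 * 7 = -8.295

-8.295


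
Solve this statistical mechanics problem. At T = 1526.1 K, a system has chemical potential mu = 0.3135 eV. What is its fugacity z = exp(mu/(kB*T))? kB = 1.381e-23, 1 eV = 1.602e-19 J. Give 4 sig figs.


Step 1: Convert mu to Joules: 0.3135*1.602e-19 = 5.022e-20 J
Step 2: kB*T = 1.381e-23*1526.1 = 2.108e-20 J
Step 3: mu/(kB*T) = 2.383
Step 4: z = exp(2.383) = 10.84

10.84


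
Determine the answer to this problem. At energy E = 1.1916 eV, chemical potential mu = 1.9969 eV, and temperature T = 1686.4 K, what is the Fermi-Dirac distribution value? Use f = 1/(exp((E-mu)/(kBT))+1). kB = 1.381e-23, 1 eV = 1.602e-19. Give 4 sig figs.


Step 1: (E - mu) = 1.1916 - 1.9969 = -0.8053 eV
Step 2: Convert: (E-mu)*eV = -1.29e-19 J
Step 3: x = (E-mu)*eV/(kB*T) = -5.539
Step 4: f = 1/(exp(-5.539)+1) = 0.9961

0.9961


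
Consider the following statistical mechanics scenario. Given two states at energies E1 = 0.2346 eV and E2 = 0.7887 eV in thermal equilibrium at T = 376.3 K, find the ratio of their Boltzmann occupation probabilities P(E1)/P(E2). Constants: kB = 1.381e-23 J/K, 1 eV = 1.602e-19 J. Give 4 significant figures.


Step 1: Compute energy difference dE = E1 - E2 = 0.2346 - 0.7887 = -0.5541 eV
Step 2: Convert to Joules: dE_J = -0.5541 * 1.602e-19 = -8.877e-20 J
Step 3: Compute exponent = -dE_J / (kB * T) = -(-8.877e-20) / (1.381e-23 * 376.3) = 17.08
Step 4: P(E1)/P(E2) = exp(17.08) = 2.62e+07

2.62e+07


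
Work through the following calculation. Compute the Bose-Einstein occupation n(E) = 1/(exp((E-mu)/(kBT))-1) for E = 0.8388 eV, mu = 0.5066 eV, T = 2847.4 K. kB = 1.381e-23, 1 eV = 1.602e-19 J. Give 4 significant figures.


Step 1: (E - mu) = 0.3322 eV
Step 2: x = (E-mu)*eV/(kB*T) = 0.3322*1.602e-19/(1.381e-23*2847.4) = 1.353
Step 3: exp(x) = 3.87
Step 4: n = 1/(exp(x)-1) = 0.3484

0.3484


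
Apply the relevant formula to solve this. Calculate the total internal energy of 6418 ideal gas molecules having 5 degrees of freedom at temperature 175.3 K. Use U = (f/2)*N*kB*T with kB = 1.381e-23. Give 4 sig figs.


Step 1: f/2 = 5/2 = 2.5
Step 2: N*kB*T = 6418*1.381e-23*175.3 = 1.554e-17
Step 3: U = 2.5 * 1.554e-17 = 3.884e-17 J

3.884e-17


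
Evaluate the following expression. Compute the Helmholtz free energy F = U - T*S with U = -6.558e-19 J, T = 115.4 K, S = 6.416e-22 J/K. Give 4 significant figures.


Step 1: T*S = 115.4 * 6.416e-22 = 7.404e-20 J
Step 2: F = U - T*S = -6.558e-19 - 7.404e-20
Step 3: F = -7.298e-19 J

-7.298e-19


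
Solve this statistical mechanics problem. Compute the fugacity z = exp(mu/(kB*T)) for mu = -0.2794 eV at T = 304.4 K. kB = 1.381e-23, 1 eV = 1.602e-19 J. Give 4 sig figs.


Step 1: Convert mu to Joules: -0.2794*1.602e-19 = -4.476e-20 J
Step 2: kB*T = 1.381e-23*304.4 = 4.204e-21 J
Step 3: mu/(kB*T) = -10.65
Step 4: z = exp(-10.65) = 2.376e-05

2.376e-05


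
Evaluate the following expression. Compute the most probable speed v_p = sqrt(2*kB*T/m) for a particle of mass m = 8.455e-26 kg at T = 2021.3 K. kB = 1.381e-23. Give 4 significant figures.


Step 1: Numerator = 2*kB*T = 2*1.381e-23*2021.3 = 5.583e-20
Step 2: Ratio = 5.583e-20 / 8.455e-26 = 6.603e+05
Step 3: v_p = sqrt(6.603e+05) = 812.6 m/s

812.6
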